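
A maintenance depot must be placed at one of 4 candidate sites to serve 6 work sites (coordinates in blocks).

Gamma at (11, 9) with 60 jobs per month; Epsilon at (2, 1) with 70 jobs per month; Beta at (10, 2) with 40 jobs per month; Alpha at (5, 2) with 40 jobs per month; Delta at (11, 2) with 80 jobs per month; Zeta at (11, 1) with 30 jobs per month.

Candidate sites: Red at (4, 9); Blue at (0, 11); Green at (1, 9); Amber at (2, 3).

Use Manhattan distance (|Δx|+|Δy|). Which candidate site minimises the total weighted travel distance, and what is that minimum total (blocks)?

Total weighted distance at each candidate:
  Red (4, 9): total = 3530
  Blue (0, 11): total = 5170
  Green (1, 9): total = 4210
  Amber (2, 3): total = 2690
Minimum is at Amber with total 2690 blocks.

Amber, total 2690 blocks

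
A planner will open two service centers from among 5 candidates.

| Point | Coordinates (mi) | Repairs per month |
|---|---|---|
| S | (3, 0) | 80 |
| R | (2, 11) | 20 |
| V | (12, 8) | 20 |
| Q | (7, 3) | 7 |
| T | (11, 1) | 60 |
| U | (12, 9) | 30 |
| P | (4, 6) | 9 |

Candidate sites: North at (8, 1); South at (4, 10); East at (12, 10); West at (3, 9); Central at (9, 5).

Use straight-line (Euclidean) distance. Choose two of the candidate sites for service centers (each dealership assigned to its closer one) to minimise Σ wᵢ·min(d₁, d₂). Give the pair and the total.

{North, East}, total 932.2

Evaluate every pair (each demand assigned to the nearer of the two):
  {North, East}: total = 932.2
  {North, Central}: total = 1068.7
  {North, South}: total = 1087.4
  {North, West}: total = 1106.3
  {East, Central}: total = 1213.2
  {West, Central}: total = 1221.0
  {South, Central}: total = 1228.5
  {East, West}: total = 1457.0
  {South, East}: total = 1551.3
  {South, West}: total = 1929.3
Best pair: {North, East} with total 932.2.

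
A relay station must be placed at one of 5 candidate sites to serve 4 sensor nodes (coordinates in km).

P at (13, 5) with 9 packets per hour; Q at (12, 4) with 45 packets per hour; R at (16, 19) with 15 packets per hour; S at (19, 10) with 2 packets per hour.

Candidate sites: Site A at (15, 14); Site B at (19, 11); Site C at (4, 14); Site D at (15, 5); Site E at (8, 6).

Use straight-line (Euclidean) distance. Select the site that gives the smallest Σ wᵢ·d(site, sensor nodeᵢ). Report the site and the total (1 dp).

Site D, total 383.6 km

Total weighted distance at each candidate:
  Site A (15, 14): total = 640.6
  Site B (19, 11): total = 652.0
  Site C (4, 14): total = 916.9
  Site D (15, 5): total = 383.6
  Site E (8, 6): total = 499.5
Minimum is at Site D with total 383.6 km.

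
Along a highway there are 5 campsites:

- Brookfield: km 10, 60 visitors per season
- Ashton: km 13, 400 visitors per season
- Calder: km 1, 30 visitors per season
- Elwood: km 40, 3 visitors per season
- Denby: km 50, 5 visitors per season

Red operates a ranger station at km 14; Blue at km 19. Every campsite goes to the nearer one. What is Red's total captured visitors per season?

490

The indifferent point is the midpoint (14+19)/2 = 16.5; campsites left of it (closer to Red at 14) go to Red, those right go to Blue.
  Calder at 1 (w=30) → Red
  Brookfield at 10 (w=60) → Red
  Ashton at 13 (w=400) → Red
  Elwood at 40 (w=3) → Blue
  Denby at 50 (w=5) → Blue
Red captures 490; Blue captures 8.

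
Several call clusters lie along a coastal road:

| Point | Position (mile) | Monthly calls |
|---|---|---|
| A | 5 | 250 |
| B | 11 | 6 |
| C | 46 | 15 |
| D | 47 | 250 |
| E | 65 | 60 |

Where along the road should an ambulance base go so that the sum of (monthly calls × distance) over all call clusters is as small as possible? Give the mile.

x = 47

For a sum of weighted absolute distances on a line, the optimum is the weighted median (not the mean). Total weight W = 581; half-weight = 290.5.
Sort by position and accumulate weight:
  mile 5 (A, w=250) → cum 250
  mile 11 (B, w=6) → cum 256
  mile 46 (C, w=15) → cum 271
  mile 47 (D, w=250) → cum 521  ≥ 290.5 → median here
  mile 65 (E, w=60) → cum 581
Optimal location: mile 47.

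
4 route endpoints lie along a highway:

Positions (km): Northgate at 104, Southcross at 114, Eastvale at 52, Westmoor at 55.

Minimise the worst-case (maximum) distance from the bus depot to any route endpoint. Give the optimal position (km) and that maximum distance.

The 1-center on a line is the midpoint of the two extreme points: leftmost at 52, rightmost at 114.
Optimal location = (52 + 114)/2 = 83; maximum distance = (114 − 52)/2 = 31.

location 83, max distance 31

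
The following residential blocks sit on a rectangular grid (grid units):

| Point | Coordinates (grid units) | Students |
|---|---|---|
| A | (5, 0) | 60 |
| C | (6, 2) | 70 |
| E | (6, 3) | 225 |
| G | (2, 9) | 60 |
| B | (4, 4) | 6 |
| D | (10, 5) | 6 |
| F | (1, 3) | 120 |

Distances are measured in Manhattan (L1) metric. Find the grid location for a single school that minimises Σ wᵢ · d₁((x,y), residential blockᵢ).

Manhattan distance separates: Σwᵢ(|x−xᵢ|+|y−yᵢ|) = Σwᵢ|x−xᵢ| + Σwᵢ|y−yᵢ|, so x and y are optimised independently as 1-D weighted medians.
Total weight W = 547; half = 273.5.
x-coordinate, sorted with cumulative weight:
  x=1 (F, w=120) cum 120
  x=2 (G, w=60) cum 180
  x=4 (B, w=6) cum 186
  x=5 (A, w=60) cum 246
  x=6 (C, w=70) cum 316  ← median
  x=6 (E, w=225) cum 541
  x=10 (D, w=6) cum 547
⇒ x* = 6
y-coordinate, sorted with cumulative weight:
  y=0 (A, w=60) cum 60
  y=2 (C, w=70) cum 130
  y=3 (E, w=225) cum 355  ← median
  y=3 (F, w=120) cum 475
  y=4 (B, w=6) cum 481
  y=5 (D, w=6) cum 487
  y=9 (G, w=60) cum 547
⇒ y* = 3

(6, 3)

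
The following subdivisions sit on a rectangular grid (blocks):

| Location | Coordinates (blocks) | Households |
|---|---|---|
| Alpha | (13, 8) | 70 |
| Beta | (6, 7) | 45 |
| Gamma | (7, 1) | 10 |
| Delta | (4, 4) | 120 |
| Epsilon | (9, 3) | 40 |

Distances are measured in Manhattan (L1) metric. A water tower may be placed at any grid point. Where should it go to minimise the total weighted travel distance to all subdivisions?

Manhattan distance separates: Σwᵢ(|x−xᵢ|+|y−yᵢ|) = Σwᵢ|x−xᵢ| + Σwᵢ|y−yᵢ|, so x and y are optimised independently as 1-D weighted medians.
Total weight W = 285; half = 142.5.
x-coordinate, sorted with cumulative weight:
  x=4 (Delta, w=120) cum 120
  x=6 (Beta, w=45) cum 165  ← median
  x=7 (Gamma, w=10) cum 175
  x=9 (Epsilon, w=40) cum 215
  x=13 (Alpha, w=70) cum 285
⇒ x* = 6
y-coordinate, sorted with cumulative weight:
  y=1 (Gamma, w=10) cum 10
  y=3 (Epsilon, w=40) cum 50
  y=4 (Delta, w=120) cum 170  ← median
  y=7 (Beta, w=45) cum 215
  y=8 (Alpha, w=70) cum 285
⇒ y* = 4

(6, 4)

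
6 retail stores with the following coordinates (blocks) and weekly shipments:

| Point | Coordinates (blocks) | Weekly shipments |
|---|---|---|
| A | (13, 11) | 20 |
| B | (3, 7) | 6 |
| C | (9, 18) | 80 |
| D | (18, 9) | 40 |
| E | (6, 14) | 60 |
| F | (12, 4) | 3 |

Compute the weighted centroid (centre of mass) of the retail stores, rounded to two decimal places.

(10.11, 13.94)

The minimiser of Σwᵢ‖p−pᵢ‖² is the weighted centroid p* = (Σwᵢpᵢ)/(Σwᵢ).
Σwᵢ = 209.
Σwᵢxᵢ = 20·13 + 6·3 + 80·9 + 40·18 + 60·6 + 3·12 = 2114.
Σwᵢyᵢ = 20·11 + 6·7 + 80·18 + 40·9 + 60·14 + 3·4 = 2914.
x* = 2114/209 = 10.11, y* = 2914/209 = 13.94.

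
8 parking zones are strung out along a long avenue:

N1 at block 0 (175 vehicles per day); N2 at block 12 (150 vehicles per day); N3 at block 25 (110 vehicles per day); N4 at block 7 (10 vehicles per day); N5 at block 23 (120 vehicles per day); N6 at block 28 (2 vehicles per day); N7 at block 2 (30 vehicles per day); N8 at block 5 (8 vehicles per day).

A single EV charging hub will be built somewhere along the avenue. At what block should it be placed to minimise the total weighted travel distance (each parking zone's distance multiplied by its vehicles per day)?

For a sum of weighted absolute distances on a line, the optimum is the weighted median (not the mean). Total weight W = 605; half-weight = 302.5.
Sort by position and accumulate weight:
  block 0 (N1, w=175) → cum 175
  block 2 (N7, w=30) → cum 205
  block 5 (N8, w=8) → cum 213
  block 7 (N4, w=10) → cum 223
  block 12 (N2, w=150) → cum 373  ≥ 302.5 → median here
  block 23 (N5, w=120) → cum 493
  block 25 (N3, w=110) → cum 603
  block 28 (N6, w=2) → cum 605
Optimal location: block 12.

x = 12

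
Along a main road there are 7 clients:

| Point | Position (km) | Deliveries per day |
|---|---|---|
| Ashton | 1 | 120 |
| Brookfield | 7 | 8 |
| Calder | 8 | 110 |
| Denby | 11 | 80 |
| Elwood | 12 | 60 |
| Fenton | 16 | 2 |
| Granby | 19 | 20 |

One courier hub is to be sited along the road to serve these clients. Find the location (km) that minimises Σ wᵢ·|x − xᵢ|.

For a sum of weighted absolute distances on a line, the optimum is the weighted median (not the mean). Total weight W = 400; half-weight = 200.
Sort by position and accumulate weight:
  km 1 (Ashton, w=120) → cum 120
  km 7 (Brookfield, w=8) → cum 128
  km 8 (Calder, w=110) → cum 238  ≥ 200 → median here
  km 11 (Denby, w=80) → cum 318
  km 12 (Elwood, w=60) → cum 378
  km 16 (Fenton, w=2) → cum 380
  km 19 (Granby, w=20) → cum 400
Optimal location: km 8.

x = 8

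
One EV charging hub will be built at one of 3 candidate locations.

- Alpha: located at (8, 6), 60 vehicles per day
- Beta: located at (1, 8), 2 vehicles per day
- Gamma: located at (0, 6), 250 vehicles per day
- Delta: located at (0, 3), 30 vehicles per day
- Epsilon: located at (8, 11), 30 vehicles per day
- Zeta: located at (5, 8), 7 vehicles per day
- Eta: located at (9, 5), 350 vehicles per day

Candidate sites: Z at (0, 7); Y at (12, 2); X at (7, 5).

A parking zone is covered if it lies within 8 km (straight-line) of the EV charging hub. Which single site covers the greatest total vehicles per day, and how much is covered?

X, covering 729

Coverage radius r = 8 km; a point is covered iff (Δx)²+(Δy)² ≤ 8² = 64.
  Z (0, 7): covers {Beta, Gamma, Delta, Zeta} → 289
  Y (12, 2): covers {Alpha, Eta} → 410
  X (7, 5): covers {Alpha, Beta, Gamma, Delta, Epsilon, Zeta, Eta} → 729
Maximum coverage at X: 729 vehicles per day.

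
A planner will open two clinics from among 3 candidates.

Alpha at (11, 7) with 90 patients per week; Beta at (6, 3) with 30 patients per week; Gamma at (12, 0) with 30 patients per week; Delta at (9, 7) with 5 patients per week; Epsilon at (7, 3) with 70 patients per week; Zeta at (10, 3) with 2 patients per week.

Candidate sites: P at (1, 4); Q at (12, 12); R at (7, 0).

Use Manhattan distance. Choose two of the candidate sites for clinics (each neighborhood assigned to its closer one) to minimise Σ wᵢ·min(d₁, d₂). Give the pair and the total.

{Q, R}, total 1072

Evaluate every pair (each demand assigned to the nearer of the two):
  {Q, R}: total = 1072
  {P, R}: total = 1527
  {P, Q}: total = 1630
Best pair: {Q, R} with total 1072.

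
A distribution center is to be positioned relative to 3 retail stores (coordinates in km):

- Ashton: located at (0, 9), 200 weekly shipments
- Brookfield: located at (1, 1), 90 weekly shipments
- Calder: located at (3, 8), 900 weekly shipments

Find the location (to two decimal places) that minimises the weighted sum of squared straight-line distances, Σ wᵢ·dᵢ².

The minimiser of Σwᵢ‖p−pᵢ‖² is the weighted centroid p* = (Σwᵢpᵢ)/(Σwᵢ).
Σwᵢ = 1190.
Σwᵢxᵢ = 200·0 + 90·1 + 900·3 = 2790.
Σwᵢyᵢ = 200·9 + 90·1 + 900·8 = 9090.
x* = 2790/1190 = 2.34, y* = 9090/1190 = 7.64.

(2.34, 7.64)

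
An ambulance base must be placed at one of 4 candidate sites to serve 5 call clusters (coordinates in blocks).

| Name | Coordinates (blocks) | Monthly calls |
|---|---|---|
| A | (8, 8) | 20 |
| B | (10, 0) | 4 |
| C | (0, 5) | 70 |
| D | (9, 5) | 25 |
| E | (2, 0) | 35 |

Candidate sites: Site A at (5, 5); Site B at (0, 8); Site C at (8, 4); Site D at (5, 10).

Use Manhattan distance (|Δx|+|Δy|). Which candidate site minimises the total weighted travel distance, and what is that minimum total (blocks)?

Total weighted distance at each candidate:
  Site A (5, 5): total = 890
  Site B (0, 8): total = 1092
  Site C (8, 4): total = 1134
  Site D (5, 10): total = 1540
Minimum is at Site A with total 890 blocks.

Site A, total 890 blocks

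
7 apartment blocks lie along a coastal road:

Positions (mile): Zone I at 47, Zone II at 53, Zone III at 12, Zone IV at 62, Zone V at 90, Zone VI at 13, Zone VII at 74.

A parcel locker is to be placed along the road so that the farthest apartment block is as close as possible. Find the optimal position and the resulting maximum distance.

location 51, max distance 39

The 1-center on a line is the midpoint of the two extreme points: leftmost at 12, rightmost at 90.
Optimal location = (12 + 90)/2 = 51; maximum distance = (90 − 12)/2 = 39.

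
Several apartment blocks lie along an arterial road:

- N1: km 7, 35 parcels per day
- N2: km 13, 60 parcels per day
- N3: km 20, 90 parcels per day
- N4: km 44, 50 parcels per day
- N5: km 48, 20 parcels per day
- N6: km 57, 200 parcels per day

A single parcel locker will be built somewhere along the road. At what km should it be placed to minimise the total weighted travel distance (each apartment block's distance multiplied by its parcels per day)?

For a sum of weighted absolute distances on a line, the optimum is the weighted median (not the mean). Total weight W = 455; half-weight = 227.5.
Sort by position and accumulate weight:
  km 7 (N1, w=35) → cum 35
  km 13 (N2, w=60) → cum 95
  km 20 (N3, w=90) → cum 185
  km 44 (N4, w=50) → cum 235  ≥ 227.5 → median here
  km 48 (N5, w=20) → cum 255
  km 57 (N6, w=200) → cum 455
Optimal location: km 44.

x = 44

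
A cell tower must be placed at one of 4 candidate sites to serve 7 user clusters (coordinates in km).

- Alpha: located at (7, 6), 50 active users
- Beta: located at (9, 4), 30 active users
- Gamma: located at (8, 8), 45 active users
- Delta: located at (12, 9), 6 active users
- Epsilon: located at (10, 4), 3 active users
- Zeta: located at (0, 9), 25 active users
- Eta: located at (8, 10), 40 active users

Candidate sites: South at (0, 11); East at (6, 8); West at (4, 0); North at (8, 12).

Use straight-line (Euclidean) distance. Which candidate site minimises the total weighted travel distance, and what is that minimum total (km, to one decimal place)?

East, total 670.5 km

Total weighted distance at each candidate:
  South (0, 11): total = 1638.8
  East (6, 8): total = 670.5
  West (4, 0): total = 1700.9
  North (8, 12): total = 1074.3
Minimum is at East with total 670.5 km.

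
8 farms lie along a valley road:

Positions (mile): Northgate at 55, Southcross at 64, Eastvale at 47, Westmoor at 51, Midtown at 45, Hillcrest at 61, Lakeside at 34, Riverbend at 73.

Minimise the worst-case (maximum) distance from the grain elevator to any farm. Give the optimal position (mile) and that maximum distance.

The 1-center on a line is the midpoint of the two extreme points: leftmost at 34, rightmost at 73.
Optimal location = (34 + 73)/2 = 53.5; maximum distance = (73 − 34)/2 = 19.5.

location 53.5, max distance 19.5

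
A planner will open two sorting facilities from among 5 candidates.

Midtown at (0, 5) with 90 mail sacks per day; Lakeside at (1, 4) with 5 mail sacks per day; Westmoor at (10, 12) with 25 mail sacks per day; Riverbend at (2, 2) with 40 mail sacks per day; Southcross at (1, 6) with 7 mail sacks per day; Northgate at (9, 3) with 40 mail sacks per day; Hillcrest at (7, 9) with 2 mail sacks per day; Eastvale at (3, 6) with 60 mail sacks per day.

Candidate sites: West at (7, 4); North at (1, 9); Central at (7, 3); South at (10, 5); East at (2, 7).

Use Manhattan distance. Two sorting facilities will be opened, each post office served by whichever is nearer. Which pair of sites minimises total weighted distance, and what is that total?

Evaluate every pair (each demand assigned to the nearer of the two):
  {South, East}: total = 1023
  {Central, East}: total = 1106
  {West, East}: total = 1119
  {North, South}: total = 1423
  {North, Central}: total = 1428
  {North, East}: total = 1466
  {West, North}: total = 1481
  {West, South}: total = 1751
  {West, Central}: total = 1771
  {Central, South}: total = 1835
Best pair: {South, East} with total 1023.

{South, East}, total 1023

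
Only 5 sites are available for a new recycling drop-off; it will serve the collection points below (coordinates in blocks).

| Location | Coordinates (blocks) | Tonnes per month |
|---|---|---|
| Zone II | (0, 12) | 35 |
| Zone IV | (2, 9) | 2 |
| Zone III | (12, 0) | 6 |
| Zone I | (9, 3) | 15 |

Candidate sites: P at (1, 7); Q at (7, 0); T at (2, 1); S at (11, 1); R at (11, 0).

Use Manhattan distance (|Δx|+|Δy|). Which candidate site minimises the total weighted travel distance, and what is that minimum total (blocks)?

P, total 504 blocks

Total weighted distance at each candidate:
  P (1, 7): total = 504
  Q (7, 0): total = 798
  T (2, 1): total = 672
  S (11, 1): total = 876
  R (11, 0): total = 922
Minimum is at P with total 504 blocks.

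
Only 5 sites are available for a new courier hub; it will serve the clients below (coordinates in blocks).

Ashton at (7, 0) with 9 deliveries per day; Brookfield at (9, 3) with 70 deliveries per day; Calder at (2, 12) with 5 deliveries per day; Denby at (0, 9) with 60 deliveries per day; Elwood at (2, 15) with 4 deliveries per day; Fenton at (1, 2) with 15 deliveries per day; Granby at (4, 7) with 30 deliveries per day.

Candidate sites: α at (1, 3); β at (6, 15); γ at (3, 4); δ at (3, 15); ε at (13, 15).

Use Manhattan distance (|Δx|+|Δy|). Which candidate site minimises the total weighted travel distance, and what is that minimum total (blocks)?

γ, total 1315 blocks

Total weighted distance at each candidate:
  α (1, 3): total = 1388
  β (6, 15): total = 2535
  γ (3, 4): total = 1315
  δ (3, 15): total = 2490
  ε (13, 15): total = 3448
Minimum is at γ with total 1315 blocks.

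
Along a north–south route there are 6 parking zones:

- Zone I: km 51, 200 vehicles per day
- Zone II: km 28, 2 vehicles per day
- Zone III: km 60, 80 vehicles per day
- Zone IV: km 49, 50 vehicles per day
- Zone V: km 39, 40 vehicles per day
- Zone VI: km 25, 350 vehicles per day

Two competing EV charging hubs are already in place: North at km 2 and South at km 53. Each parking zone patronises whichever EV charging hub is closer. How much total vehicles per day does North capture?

350

The indifferent point is the midpoint (2+53)/2 = 27.5; parking zones left of it (closer to North at 2) go to North, those right go to South.
  Zone VI at 25 (w=350) → North
  Zone II at 28 (w=2) → South
  Zone V at 39 (w=40) → South
  Zone IV at 49 (w=50) → South
  Zone I at 51 (w=200) → South
  Zone III at 60 (w=80) → South
North captures 350; South captures 372.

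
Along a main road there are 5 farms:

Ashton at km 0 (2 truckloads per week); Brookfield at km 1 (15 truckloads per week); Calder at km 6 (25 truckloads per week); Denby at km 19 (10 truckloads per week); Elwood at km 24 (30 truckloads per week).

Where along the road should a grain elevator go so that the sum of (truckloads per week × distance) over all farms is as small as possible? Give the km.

x = 6

For a sum of weighted absolute distances on a line, the optimum is the weighted median (not the mean). Total weight W = 82; half-weight = 41.
Sort by position and accumulate weight:
  km 0 (Ashton, w=2) → cum 2
  km 1 (Brookfield, w=15) → cum 17
  km 6 (Calder, w=25) → cum 42  ≥ 41 → median here
  km 19 (Denby, w=10) → cum 52
  km 24 (Elwood, w=30) → cum 82
Optimal location: km 6.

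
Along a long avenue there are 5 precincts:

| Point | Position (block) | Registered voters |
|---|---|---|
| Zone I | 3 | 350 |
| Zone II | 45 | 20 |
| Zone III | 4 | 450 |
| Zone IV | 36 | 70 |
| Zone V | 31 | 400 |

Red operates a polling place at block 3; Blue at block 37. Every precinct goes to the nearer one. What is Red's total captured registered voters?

The indifferent point is the midpoint (3+37)/2 = 20; precincts left of it (closer to Red at 3) go to Red, those right go to Blue.
  Zone I at 3 (w=350) → Red
  Zone III at 4 (w=450) → Red
  Zone V at 31 (w=400) → Blue
  Zone IV at 36 (w=70) → Blue
  Zone II at 45 (w=20) → Blue
Red captures 800; Blue captures 490.

800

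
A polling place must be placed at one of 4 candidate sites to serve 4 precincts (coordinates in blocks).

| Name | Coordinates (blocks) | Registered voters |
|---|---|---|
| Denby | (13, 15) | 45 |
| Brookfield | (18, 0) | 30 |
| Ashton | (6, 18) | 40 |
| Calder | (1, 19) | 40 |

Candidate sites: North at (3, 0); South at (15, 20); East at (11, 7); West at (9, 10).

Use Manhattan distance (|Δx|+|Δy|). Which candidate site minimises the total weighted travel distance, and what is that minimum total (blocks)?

South, total 2045 blocks

Total weighted distance at each candidate:
  North (3, 0): total = 3255
  South (15, 20): total = 2045
  East (11, 7): total = 2390
  West (9, 10): total = 2095
Minimum is at South with total 2045 blocks.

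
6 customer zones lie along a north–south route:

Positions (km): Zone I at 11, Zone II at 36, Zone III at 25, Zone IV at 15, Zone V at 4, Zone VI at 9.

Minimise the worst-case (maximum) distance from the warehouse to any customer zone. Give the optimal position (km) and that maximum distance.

location 20, max distance 16

The 1-center on a line is the midpoint of the two extreme points: leftmost at 4, rightmost at 36.
Optimal location = (4 + 36)/2 = 20; maximum distance = (36 − 4)/2 = 16.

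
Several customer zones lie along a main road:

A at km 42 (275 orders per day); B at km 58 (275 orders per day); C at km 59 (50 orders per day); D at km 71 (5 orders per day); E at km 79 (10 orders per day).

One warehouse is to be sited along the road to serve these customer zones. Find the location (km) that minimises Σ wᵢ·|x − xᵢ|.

x = 58

For a sum of weighted absolute distances on a line, the optimum is the weighted median (not the mean). Total weight W = 615; half-weight = 307.5.
Sort by position and accumulate weight:
  km 42 (A, w=275) → cum 275
  km 58 (B, w=275) → cum 550  ≥ 307.5 → median here
  km 59 (C, w=50) → cum 600
  km 71 (D, w=5) → cum 605
  km 79 (E, w=10) → cum 615
Optimal location: km 58.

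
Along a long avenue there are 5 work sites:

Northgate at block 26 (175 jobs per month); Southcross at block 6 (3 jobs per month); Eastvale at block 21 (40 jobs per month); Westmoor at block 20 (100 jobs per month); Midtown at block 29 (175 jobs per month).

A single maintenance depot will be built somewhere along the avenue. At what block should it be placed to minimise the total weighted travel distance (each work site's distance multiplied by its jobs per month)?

x = 26

For a sum of weighted absolute distances on a line, the optimum is the weighted median (not the mean). Total weight W = 493; half-weight = 246.5.
Sort by position and accumulate weight:
  block 6 (Southcross, w=3) → cum 3
  block 20 (Westmoor, w=100) → cum 103
  block 21 (Eastvale, w=40) → cum 143
  block 26 (Northgate, w=175) → cum 318  ≥ 246.5 → median here
  block 29 (Midtown, w=175) → cum 493
Optimal location: block 26.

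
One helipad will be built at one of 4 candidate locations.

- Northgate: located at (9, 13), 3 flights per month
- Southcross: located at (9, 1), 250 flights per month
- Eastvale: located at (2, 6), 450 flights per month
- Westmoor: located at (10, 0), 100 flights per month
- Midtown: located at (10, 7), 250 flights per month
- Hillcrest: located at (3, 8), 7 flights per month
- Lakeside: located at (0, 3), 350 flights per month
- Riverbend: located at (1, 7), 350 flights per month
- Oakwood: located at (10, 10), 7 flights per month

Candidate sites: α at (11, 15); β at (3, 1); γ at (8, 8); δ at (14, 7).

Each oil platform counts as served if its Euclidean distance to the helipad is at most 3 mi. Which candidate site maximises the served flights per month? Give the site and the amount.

Coverage radius r = 3 mi; a point is covered iff (Δx)²+(Δy)² ≤ 3² = 9.
  α (11, 15): covers {Northgate} → 3
  β (3, 1): covers {none} → 0
  γ (8, 8): covers {Midtown, Oakwood} → 257
  δ (14, 7): covers {none} → 0
Maximum coverage at γ: 257 flights per month.

γ, covering 257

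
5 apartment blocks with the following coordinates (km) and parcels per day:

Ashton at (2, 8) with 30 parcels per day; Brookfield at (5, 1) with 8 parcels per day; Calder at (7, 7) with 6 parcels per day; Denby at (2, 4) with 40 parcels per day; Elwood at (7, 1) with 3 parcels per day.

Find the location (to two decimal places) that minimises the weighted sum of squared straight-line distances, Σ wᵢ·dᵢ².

The minimiser of Σwᵢ‖p−pᵢ‖² is the weighted centroid p* = (Σwᵢpᵢ)/(Σwᵢ).
Σwᵢ = 87.
Σwᵢxᵢ = 30·2 + 8·5 + 6·7 + 40·2 + 3·7 = 243.
Σwᵢyᵢ = 30·8 + 8·1 + 6·7 + 40·4 + 3·1 = 453.
x* = 243/87 = 2.79, y* = 453/87 = 5.21.

(2.79, 5.21)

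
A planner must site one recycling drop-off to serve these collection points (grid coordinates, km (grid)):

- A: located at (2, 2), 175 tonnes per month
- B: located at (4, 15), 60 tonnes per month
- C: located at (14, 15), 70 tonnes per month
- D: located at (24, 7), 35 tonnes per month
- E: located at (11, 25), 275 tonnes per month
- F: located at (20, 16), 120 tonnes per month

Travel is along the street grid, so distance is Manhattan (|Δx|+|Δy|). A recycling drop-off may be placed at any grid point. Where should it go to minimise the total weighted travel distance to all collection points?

(11, 16)

Manhattan distance separates: Σwᵢ(|x−xᵢ|+|y−yᵢ|) = Σwᵢ|x−xᵢ| + Σwᵢ|y−yᵢ|, so x and y are optimised independently as 1-D weighted medians.
Total weight W = 735; half = 367.5.
x-coordinate, sorted with cumulative weight:
  x=2 (A, w=175) cum 175
  x=4 (B, w=60) cum 235
  x=11 (E, w=275) cum 510  ← median
  x=14 (C, w=70) cum 580
  x=20 (F, w=120) cum 700
  x=24 (D, w=35) cum 735
⇒ x* = 11
y-coordinate, sorted with cumulative weight:
  y=2 (A, w=175) cum 175
  y=7 (D, w=35) cum 210
  y=15 (B, w=60) cum 270
  y=15 (C, w=70) cum 340
  y=16 (F, w=120) cum 460  ← median
  y=25 (E, w=275) cum 735
⇒ y* = 16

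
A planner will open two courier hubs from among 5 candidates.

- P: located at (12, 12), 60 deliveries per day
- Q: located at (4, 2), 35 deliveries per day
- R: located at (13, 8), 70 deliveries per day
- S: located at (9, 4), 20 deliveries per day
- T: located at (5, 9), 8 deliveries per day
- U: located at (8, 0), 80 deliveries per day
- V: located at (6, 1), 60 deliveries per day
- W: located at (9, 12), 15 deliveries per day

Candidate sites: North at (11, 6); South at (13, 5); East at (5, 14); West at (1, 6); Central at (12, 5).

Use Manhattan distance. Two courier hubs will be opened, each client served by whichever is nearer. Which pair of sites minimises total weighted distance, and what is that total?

{North, West}, total 2521

Evaluate every pair (each demand assigned to the nearer of the two):
  {North, West}: total = 2521
  {West, Central}: total = 2551
  {North, South}: total = 2607
  {North, East}: total = 2615
  {East, Central}: total = 2615
  {South, Central}: total = 2653
  {South, West}: total = 2656
  {North, Central}: total = 2677
  {South, East}: total = 2800
  {East, West}: total = 3735
Best pair: {North, West} with total 2521.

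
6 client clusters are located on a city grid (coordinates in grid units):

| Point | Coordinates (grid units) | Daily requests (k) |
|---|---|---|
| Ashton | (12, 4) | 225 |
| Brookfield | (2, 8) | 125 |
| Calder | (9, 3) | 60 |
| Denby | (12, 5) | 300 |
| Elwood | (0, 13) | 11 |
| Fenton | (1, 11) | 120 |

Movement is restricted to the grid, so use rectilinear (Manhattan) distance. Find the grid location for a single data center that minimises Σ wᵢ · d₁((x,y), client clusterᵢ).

(12, 5)

Manhattan distance separates: Σwᵢ(|x−xᵢ|+|y−yᵢ|) = Σwᵢ|x−xᵢ| + Σwᵢ|y−yᵢ|, so x and y are optimised independently as 1-D weighted medians.
Total weight W = 841; half = 420.5.
x-coordinate, sorted with cumulative weight:
  x=0 (Elwood, w=11) cum 11
  x=1 (Fenton, w=120) cum 131
  x=2 (Brookfield, w=125) cum 256
  x=9 (Calder, w=60) cum 316
  x=12 (Ashton, w=225) cum 541  ← median
  x=12 (Denby, w=300) cum 841
⇒ x* = 12
y-coordinate, sorted with cumulative weight:
  y=3 (Calder, w=60) cum 60
  y=4 (Ashton, w=225) cum 285
  y=5 (Denby, w=300) cum 585  ← median
  y=8 (Brookfield, w=125) cum 710
  y=11 (Fenton, w=120) cum 830
  y=13 (Elwood, w=11) cum 841
⇒ y* = 5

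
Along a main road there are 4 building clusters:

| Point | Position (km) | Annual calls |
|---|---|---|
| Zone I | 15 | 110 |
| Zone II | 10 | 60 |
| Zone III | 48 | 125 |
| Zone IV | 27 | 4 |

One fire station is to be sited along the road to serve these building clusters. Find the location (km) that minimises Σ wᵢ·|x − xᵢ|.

For a sum of weighted absolute distances on a line, the optimum is the weighted median (not the mean). Total weight W = 299; half-weight = 149.5.
Sort by position and accumulate weight:
  km 10 (Zone II, w=60) → cum 60
  km 15 (Zone I, w=110) → cum 170  ≥ 149.5 → median here
  km 27 (Zone IV, w=4) → cum 174
  km 48 (Zone III, w=125) → cum 299
Optimal location: km 15.

x = 15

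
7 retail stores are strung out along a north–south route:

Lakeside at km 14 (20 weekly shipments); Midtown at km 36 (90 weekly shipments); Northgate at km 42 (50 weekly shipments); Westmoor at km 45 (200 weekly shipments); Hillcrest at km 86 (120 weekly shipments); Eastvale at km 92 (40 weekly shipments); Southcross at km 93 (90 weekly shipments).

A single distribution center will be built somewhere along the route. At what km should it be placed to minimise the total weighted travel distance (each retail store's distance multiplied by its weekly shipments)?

x = 45

For a sum of weighted absolute distances on a line, the optimum is the weighted median (not the mean). Total weight W = 610; half-weight = 305.
Sort by position and accumulate weight:
  km 14 (Lakeside, w=20) → cum 20
  km 36 (Midtown, w=90) → cum 110
  km 42 (Northgate, w=50) → cum 160
  km 45 (Westmoor, w=200) → cum 360  ≥ 305 → median here
  km 86 (Hillcrest, w=120) → cum 480
  km 92 (Eastvale, w=40) → cum 520
  km 93 (Southcross, w=90) → cum 610
Optimal location: km 45.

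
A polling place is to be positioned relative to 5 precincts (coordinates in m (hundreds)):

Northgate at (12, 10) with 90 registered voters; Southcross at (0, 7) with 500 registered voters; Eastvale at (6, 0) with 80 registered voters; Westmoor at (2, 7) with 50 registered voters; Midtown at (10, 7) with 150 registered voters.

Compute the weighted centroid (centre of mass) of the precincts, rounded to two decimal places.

(3.63, 6.67)

The minimiser of Σwᵢ‖p−pᵢ‖² is the weighted centroid p* = (Σwᵢpᵢ)/(Σwᵢ).
Σwᵢ = 870.
Σwᵢxᵢ = 90·12 + 500·0 + 80·6 + 50·2 + 150·10 = 3160.
Σwᵢyᵢ = 90·10 + 500·7 + 80·0 + 50·7 + 150·7 = 5800.
x* = 3160/870 = 3.63, y* = 5800/870 = 6.67.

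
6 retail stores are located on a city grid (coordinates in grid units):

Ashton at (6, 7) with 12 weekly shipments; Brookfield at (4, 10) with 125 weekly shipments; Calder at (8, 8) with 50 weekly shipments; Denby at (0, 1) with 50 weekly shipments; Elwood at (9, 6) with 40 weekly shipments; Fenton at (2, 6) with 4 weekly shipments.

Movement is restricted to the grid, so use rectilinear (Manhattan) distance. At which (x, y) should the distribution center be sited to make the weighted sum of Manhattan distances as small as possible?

(4, 8)

Manhattan distance separates: Σwᵢ(|x−xᵢ|+|y−yᵢ|) = Σwᵢ|x−xᵢ| + Σwᵢ|y−yᵢ|, so x and y are optimised independently as 1-D weighted medians.
Total weight W = 281; half = 140.5.
x-coordinate, sorted with cumulative weight:
  x=0 (Denby, w=50) cum 50
  x=2 (Fenton, w=4) cum 54
  x=4 (Brookfield, w=125) cum 179  ← median
  x=6 (Ashton, w=12) cum 191
  x=8 (Calder, w=50) cum 241
  x=9 (Elwood, w=40) cum 281
⇒ x* = 4
y-coordinate, sorted with cumulative weight:
  y=1 (Denby, w=50) cum 50
  y=6 (Elwood, w=40) cum 90
  y=6 (Fenton, w=4) cum 94
  y=7 (Ashton, w=12) cum 106
  y=8 (Calder, w=50) cum 156  ← median
  y=10 (Brookfield, w=125) cum 281
⇒ y* = 8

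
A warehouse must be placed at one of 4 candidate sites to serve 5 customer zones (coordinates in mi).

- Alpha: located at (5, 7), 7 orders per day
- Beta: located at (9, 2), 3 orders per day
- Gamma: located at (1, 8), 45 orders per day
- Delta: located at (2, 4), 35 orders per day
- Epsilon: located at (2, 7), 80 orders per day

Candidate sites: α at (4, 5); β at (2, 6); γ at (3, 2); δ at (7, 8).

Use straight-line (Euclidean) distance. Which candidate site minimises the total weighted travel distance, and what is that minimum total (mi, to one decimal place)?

Total weighted distance at each candidate:
  α (4, 5): total = 528.6
  β (2, 6): total = 296.9
  γ (3, 2): total = 826.5
  δ (7, 8): total = 936.7
Minimum is at β with total 296.9 mi.

β, total 296.9 mi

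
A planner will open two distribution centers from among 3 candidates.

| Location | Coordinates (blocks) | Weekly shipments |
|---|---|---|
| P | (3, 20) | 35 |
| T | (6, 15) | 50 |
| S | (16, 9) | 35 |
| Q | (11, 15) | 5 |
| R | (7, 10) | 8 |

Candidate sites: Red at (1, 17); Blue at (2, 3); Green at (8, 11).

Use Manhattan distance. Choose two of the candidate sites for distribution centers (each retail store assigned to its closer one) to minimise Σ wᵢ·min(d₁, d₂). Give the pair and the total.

Evaluate every pair (each demand assigned to the nearer of the two):
  {Red, Green}: total = 876
  {Blue, Green}: total = 1191
  {Red, Blue}: total = 1381
Best pair: {Red, Green} with total 876.

{Red, Green}, total 876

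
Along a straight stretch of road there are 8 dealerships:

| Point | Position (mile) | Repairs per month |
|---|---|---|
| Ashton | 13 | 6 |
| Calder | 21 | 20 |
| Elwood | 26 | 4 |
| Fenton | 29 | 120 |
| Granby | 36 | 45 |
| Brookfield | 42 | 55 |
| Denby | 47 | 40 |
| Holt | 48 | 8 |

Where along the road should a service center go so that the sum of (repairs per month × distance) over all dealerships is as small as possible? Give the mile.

For a sum of weighted absolute distances on a line, the optimum is the weighted median (not the mean). Total weight W = 298; half-weight = 149.
Sort by position and accumulate weight:
  mile 13 (Ashton, w=6) → cum 6
  mile 21 (Calder, w=20) → cum 26
  mile 26 (Elwood, w=4) → cum 30
  mile 29 (Fenton, w=120) → cum 150  ≥ 149 → median here
  mile 36 (Granby, w=45) → cum 195
  mile 42 (Brookfield, w=55) → cum 250
  mile 47 (Denby, w=40) → cum 290
  mile 48 (Holt, w=8) → cum 298
Optimal location: mile 29.

x = 29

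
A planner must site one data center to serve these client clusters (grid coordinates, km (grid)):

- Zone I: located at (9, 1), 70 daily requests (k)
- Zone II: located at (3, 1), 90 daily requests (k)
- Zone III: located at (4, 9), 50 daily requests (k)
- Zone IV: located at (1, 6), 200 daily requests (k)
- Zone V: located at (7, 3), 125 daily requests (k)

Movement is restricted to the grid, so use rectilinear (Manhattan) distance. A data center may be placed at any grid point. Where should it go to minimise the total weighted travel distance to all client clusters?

(3, 3)

Manhattan distance separates: Σwᵢ(|x−xᵢ|+|y−yᵢ|) = Σwᵢ|x−xᵢ| + Σwᵢ|y−yᵢ|, so x and y are optimised independently as 1-D weighted medians.
Total weight W = 535; half = 267.5.
x-coordinate, sorted with cumulative weight:
  x=1 (Zone IV, w=200) cum 200
  x=3 (Zone II, w=90) cum 290  ← median
  x=4 (Zone III, w=50) cum 340
  x=7 (Zone V, w=125) cum 465
  x=9 (Zone I, w=70) cum 535
⇒ x* = 3
y-coordinate, sorted with cumulative weight:
  y=1 (Zone I, w=70) cum 70
  y=1 (Zone II, w=90) cum 160
  y=3 (Zone V, w=125) cum 285  ← median
  y=6 (Zone IV, w=200) cum 485
  y=9 (Zone III, w=50) cum 535
⇒ y* = 3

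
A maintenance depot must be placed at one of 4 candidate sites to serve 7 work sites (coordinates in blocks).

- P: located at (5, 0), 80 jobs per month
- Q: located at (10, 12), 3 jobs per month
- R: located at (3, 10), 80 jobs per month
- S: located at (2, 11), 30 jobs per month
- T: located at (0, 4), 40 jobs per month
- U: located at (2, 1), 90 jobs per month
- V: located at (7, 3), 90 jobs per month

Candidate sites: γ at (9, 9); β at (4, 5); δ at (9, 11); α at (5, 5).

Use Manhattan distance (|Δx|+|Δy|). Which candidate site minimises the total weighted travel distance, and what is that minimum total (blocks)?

Total weighted distance at each candidate:
  γ (9, 9): total = 4512
  β (4, 5): total = 2429
  δ (9, 11): total = 5046
  α (5, 5): total = 2496
Minimum is at β with total 2429 blocks.

β, total 2429 blocks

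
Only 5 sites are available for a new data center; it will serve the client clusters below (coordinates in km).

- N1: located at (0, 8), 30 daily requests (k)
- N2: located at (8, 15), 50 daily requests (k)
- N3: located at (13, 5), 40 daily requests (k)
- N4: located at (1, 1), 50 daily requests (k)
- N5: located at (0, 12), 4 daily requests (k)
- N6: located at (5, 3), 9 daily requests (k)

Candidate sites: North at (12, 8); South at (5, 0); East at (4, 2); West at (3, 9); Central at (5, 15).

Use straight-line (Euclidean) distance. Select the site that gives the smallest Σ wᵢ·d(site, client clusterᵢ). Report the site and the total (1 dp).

Total weighted distance at each candidate:
  North (12, 8): total = 1669.5
  South (5, 0): total = 1710.4
  East (4, 2): total = 1489.8
  West (3, 9): total = 1402.4
  Central (5, 15): total = 1779.7
Minimum is at West with total 1402.4 km.

West, total 1402.4 km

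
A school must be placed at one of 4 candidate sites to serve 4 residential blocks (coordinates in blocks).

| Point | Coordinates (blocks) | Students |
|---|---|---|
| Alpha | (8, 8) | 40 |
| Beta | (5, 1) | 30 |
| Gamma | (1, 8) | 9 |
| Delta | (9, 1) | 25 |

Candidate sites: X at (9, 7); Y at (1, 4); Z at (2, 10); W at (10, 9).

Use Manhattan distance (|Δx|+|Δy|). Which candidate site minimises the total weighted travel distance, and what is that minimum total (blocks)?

X, total 611 blocks

Total weighted distance at each candidate:
  X (9, 7): total = 611
  Y (1, 4): total = 961
  Z (2, 10): total = 1107
  W (10, 9): total = 825
Minimum is at X with total 611 blocks.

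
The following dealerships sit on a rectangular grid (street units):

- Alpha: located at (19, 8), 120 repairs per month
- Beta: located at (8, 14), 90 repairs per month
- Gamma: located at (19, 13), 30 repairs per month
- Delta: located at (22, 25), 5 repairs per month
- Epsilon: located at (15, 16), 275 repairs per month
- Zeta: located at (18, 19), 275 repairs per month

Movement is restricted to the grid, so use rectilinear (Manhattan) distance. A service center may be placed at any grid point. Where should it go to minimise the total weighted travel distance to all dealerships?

(18, 16)

Manhattan distance separates: Σwᵢ(|x−xᵢ|+|y−yᵢ|) = Σwᵢ|x−xᵢ| + Σwᵢ|y−yᵢ|, so x and y are optimised independently as 1-D weighted medians.
Total weight W = 795; half = 397.5.
x-coordinate, sorted with cumulative weight:
  x=8 (Beta, w=90) cum 90
  x=15 (Epsilon, w=275) cum 365
  x=18 (Zeta, w=275) cum 640  ← median
  x=19 (Alpha, w=120) cum 760
  x=19 (Gamma, w=30) cum 790
  x=22 (Delta, w=5) cum 795
⇒ x* = 18
y-coordinate, sorted with cumulative weight:
  y=8 (Alpha, w=120) cum 120
  y=13 (Gamma, w=30) cum 150
  y=14 (Beta, w=90) cum 240
  y=16 (Epsilon, w=275) cum 515  ← median
  y=19 (Zeta, w=275) cum 790
  y=25 (Delta, w=5) cum 795
⇒ y* = 16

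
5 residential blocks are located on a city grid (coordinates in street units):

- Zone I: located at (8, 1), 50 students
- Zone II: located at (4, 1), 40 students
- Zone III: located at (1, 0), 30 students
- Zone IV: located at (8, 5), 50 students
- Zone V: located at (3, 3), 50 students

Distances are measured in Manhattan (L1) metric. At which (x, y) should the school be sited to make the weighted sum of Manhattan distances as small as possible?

Manhattan distance separates: Σwᵢ(|x−xᵢ|+|y−yᵢ|) = Σwᵢ|x−xᵢ| + Σwᵢ|y−yᵢ|, so x and y are optimised independently as 1-D weighted medians.
Total weight W = 220; half = 110.
x-coordinate, sorted with cumulative weight:
  x=1 (Zone III, w=30) cum 30
  x=3 (Zone V, w=50) cum 80
  x=4 (Zone II, w=40) cum 120  ← median
  x=8 (Zone I, w=50) cum 170
  x=8 (Zone IV, w=50) cum 220
⇒ x* = 4
y-coordinate, sorted with cumulative weight:
  y=0 (Zone III, w=30) cum 30
  y=1 (Zone I, w=50) cum 80
  y=1 (Zone II, w=40) cum 120  ← median
  y=3 (Zone V, w=50) cum 170
  y=5 (Zone IV, w=50) cum 220
⇒ y* = 1

(4, 1)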